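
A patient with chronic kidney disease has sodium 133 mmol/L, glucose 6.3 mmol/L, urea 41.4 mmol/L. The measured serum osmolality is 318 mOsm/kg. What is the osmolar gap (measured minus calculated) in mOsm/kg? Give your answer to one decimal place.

4.3 mOsm/kg

Calculated osmolality = 2·Na + glucose + urea
= 2·133 + 6.3 + 41.4
= 266 + 6.30 + 41.40
= 313.7 mOsm/kg ≈ 313.7 mOsm/kg
Osmolar gap = measured − calculated = 318 − 313.7 = 4.3 mOsm/kg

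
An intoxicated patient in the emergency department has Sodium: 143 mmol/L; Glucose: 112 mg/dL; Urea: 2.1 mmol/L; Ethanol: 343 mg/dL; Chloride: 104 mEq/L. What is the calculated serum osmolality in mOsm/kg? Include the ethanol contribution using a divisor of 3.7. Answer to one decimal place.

387.0 mOsm/kg

Calculated osmolality = 2·Na + glucose/18 + urea + ethanol/3.7
= 2·143 + 112/18 + 2.1 + 343/3.7
= 286 + 6.22 + 2.10 + 92.70
= 387.02 mOsm/kg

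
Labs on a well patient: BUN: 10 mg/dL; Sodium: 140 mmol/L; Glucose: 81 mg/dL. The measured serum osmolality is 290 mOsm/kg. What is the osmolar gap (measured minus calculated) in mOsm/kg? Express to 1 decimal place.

Calculated osmolality = 2·Na + glucose/18 + BUN/2.8
= 2·140 + 81/18 + 10/2.8
= 280 + 4.50 + 3.57
= 288.07 mOsm/kg ≈ 288.1 mOsm/kg
Osmolar gap = measured − calculated = 290 − 288.1 = 1.9 mOsm/kg

1.9 mOsm/kg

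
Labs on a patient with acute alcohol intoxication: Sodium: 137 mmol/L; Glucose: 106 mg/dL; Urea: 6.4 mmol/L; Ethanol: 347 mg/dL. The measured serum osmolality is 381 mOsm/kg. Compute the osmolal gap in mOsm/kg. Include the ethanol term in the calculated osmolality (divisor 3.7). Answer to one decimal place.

Calculated osmolality = 2·Na + glucose/18 + urea + ethanol/3.7
= 2·137 + 106/18 + 6.4 + 347/3.7
= 274 + 5.89 + 6.40 + 93.78
= 380.07 mOsm/kg ≈ 380.1 mOsm/kg
Osmolar gap = measured − calculated = 381 − 380.1 = 0.9 mOsm/kg

0.9 mOsm/kg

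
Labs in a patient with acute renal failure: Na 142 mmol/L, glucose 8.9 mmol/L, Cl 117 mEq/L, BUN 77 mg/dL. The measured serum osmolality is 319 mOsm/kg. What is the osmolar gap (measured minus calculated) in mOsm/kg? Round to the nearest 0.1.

-1.4 mOsm/kg

Calculated osmolality = 2·Na + glucose + BUN/2.8
= 2·142 + 8.9 + 77/2.8
= 284 + 8.90 + 27.50
= 320.4 mOsm/kg ≈ 320.4 mOsm/kg
Osmolar gap = measured − calculated = 319 − 320.4 = -1.4 mOsm/kg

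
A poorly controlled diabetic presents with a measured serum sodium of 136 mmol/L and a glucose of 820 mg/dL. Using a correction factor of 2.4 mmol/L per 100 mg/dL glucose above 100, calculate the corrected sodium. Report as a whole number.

Corrected Na = measured Na + 2.4 · (glucose − 100)/100
= 136 + 2.4 · (820 − 100)/100
= 136 + 17.3
= 153.3 mmol/L

153 mmol/L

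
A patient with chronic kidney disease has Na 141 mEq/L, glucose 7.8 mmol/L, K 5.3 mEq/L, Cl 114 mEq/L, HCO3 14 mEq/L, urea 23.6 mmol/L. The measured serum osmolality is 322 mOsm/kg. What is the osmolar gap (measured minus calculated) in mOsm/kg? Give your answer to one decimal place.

Calculated osmolality = 2·Na + glucose + urea
= 2·141 + 7.8 + 23.6
= 282 + 7.80 + 23.60
= 313.4 mOsm/kg ≈ 313.4 mOsm/kg
Osmolar gap = measured − calculated = 322 − 313.4 = 8.6 mOsm/kg

8.6 mOsm/kg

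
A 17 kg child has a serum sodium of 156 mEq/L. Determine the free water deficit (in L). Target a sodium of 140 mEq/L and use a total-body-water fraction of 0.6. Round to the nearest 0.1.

1.2 L

TBW = 0.6 · 17 = 10.2 L
Free water deficit = TBW · (Na/140 − 1)
= 10.2 · (156/140 − 1)
= 10.2 · 0.1143
= 1.17 L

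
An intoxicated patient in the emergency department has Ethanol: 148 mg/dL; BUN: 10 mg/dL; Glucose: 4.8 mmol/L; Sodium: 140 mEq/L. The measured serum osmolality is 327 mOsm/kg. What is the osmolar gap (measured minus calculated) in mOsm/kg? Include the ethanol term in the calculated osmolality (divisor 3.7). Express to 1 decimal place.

Calculated osmolality = 2·Na + glucose + BUN/2.8 + ethanol/3.7
= 2·140 + 4.8 + 10/2.8 + 148/3.7
= 280 + 4.80 + 3.57 + 40
= 328.37 mOsm/kg ≈ 328.4 mOsm/kg
Osmolar gap = measured − calculated = 327 − 328.4 = -1.4 mOsm/kg

-1.4 mOsm/kg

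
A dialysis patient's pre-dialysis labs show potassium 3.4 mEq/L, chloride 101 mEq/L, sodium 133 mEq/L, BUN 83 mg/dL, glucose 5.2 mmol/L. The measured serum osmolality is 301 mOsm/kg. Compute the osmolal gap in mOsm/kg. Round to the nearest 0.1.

0.2 mOsm/kg

Calculated osmolality = 2·Na + glucose + BUN/2.8
= 2·133 + 5.2 + 83/2.8
= 266 + 5.20 + 29.64
= 300.84 mOsm/kg ≈ 300.8 mOsm/kg
Osmolar gap = measured − calculated = 301 − 300.8 = 0.2 mOsm/kg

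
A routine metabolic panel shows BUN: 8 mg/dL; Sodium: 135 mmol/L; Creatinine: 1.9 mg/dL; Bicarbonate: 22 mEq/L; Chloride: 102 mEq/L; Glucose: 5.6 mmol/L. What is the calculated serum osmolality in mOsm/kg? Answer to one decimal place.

278.5 mOsm/kg

Calculated osmolality = 2·Na + glucose + BUN/2.8
= 2·135 + 5.6 + 8/2.8
= 270 + 5.60 + 2.86
= 278.46 mOsm/kg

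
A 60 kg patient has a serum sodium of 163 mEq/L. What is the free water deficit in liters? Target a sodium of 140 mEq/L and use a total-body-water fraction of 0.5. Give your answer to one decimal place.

TBW = 0.5 · 60 = 30 L
Free water deficit = TBW · (Na/140 − 1)
= 30 · (163/140 − 1)
= 30 · 0.1643
= 4.93 L

4.9 L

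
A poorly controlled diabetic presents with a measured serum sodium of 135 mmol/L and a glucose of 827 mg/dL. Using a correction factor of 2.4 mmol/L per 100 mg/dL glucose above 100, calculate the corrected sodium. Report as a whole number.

152 mmol/L

Corrected Na = measured Na + 2.4 · (glucose − 100)/100
= 135 + 2.4 · (827 − 100)/100
= 135 + 17.4
= 152.4 mmol/L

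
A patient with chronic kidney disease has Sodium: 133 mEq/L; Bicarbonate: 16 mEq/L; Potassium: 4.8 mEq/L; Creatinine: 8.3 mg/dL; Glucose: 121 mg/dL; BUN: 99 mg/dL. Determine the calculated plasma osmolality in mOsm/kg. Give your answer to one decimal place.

308.1 mOsm/kg

Calculated osmolality = 2·Na + glucose/18 + BUN/2.8
= 2·133 + 121/18 + 99/2.8
= 266 + 6.72 + 35.36
= 308.08 mOsm/kg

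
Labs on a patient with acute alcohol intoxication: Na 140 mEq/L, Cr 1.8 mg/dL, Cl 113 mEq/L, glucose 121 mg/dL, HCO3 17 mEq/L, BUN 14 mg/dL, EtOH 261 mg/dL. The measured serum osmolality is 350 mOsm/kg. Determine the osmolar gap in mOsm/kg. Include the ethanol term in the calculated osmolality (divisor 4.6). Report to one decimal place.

1.5 mOsm/kg

Calculated osmolality = 2·Na + glucose/18 + BUN/2.8 + ethanol/4.6
= 2·140 + 121/18 + 14/2.8 + 261/4.6
= 280 + 6.72 + 5 + 56.74
= 348.46 mOsm/kg ≈ 348.5 mOsm/kg
Osmolar gap = measured − calculated = 350 − 348.5 = 1.5 mOsm/kg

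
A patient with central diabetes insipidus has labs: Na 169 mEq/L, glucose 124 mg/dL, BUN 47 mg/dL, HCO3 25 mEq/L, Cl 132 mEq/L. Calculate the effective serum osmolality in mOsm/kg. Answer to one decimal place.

Effective osmolality excludes urea (freely permeant across cell membranes):
2·Na + glucose/18
= 2·169 + 124/18
= 338 + 6.89
= 344.89 mOsm/kg

344.9 mOsm/kg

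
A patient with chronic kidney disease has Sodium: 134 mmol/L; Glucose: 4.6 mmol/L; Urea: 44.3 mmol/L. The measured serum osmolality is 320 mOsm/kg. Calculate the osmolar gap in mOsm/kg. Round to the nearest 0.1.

Calculated osmolality = 2·Na + glucose + urea
= 2·134 + 4.6 + 44.3
= 268 + 4.60 + 44.30
= 316.9 mOsm/kg ≈ 316.9 mOsm/kg
Osmolar gap = measured − calculated = 320 − 316.9 = 3.1 mOsm/kg

3.1 mOsm/kg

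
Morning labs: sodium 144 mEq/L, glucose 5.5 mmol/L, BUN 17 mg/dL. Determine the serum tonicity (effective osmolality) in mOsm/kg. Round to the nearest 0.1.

293.5 mOsm/kg

Effective osmolality excludes urea (freely permeant across cell membranes):
2·Na + glucose
= 2·144 + 5.5
= 288 + 5.5
= 293.5 mOsm/kg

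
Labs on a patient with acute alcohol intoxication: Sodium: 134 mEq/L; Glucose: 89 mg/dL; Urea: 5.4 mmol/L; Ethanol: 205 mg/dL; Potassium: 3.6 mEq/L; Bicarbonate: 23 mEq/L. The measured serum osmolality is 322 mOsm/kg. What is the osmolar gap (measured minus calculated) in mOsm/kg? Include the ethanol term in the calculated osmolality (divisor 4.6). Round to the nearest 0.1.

-0.9 mOsm/kg

Calculated osmolality = 2·Na + glucose/18 + urea + ethanol/4.6
= 2·134 + 89/18 + 5.4 + 205/4.6
= 268 + 4.94 + 5.40 + 44.57
= 322.91 mOsm/kg ≈ 322.9 mOsm/kg
Osmolar gap = measured − calculated = 322 − 322.9 = -0.9 mOsm/kg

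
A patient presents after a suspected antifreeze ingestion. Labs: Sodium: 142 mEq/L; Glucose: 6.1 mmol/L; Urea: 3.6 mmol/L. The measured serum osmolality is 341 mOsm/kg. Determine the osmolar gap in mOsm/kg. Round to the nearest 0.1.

Calculated osmolality = 2·Na + glucose + urea
= 2·142 + 6.1 + 3.6
= 284 + 6.10 + 3.60
= 293.7 mOsm/kg ≈ 293.7 mOsm/kg
Osmolar gap = measured − calculated = 341 − 293.7 = 47.3 mOsm/kg

47.3 mOsm/kg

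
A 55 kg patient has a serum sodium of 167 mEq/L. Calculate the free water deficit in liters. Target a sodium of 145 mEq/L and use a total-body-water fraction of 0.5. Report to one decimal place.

4.2 L

TBW = 0.5 · 55 = 27.5 L
Free water deficit = TBW · (Na/145 − 1)
= 27.5 · (167/145 − 1)
= 27.5 · 0.1517
= 4.17 L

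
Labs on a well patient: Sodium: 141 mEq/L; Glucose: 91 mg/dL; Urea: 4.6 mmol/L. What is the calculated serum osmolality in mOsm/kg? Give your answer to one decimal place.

Calculated osmolality = 2·Na + glucose/18 + urea
= 2·141 + 91/18 + 4.6
= 282 + 5.06 + 4.60
= 291.66 mOsm/kg

291.7 mOsm/kg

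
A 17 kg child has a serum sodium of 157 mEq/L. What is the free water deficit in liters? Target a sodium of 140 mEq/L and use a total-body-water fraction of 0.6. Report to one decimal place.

1.2 L

TBW = 0.6 · 17 = 10.2 L
Free water deficit = TBW · (Na/140 − 1)
= 10.2 · (157/140 − 1)
= 10.2 · 0.1214
= 1.24 L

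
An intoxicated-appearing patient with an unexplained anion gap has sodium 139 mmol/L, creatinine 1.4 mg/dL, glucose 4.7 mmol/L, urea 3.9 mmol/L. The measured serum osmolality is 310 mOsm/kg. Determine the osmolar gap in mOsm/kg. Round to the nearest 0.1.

23.4 mOsm/kg

Calculated osmolality = 2·Na + glucose + urea
= 2·139 + 4.7 + 3.9
= 278 + 4.70 + 3.90
= 286.6 mOsm/kg ≈ 286.6 mOsm/kg
Osmolar gap = measured − calculated = 310 − 286.6 = 23.4 mOsm/kg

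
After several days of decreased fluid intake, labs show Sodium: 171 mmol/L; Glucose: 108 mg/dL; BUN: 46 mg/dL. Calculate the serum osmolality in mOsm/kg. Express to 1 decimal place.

364.4 mOsm/kg

Calculated osmolality = 2·Na + glucose/18 + BUN/2.8
= 2·171 + 108/18 + 46/2.8
= 342 + 6 + 16.43
= 364.43 mOsm/kg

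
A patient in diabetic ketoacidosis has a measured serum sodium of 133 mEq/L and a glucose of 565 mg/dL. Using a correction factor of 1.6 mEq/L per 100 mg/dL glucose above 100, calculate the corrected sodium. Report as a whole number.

140 mEq/L

Corrected Na = measured Na + 1.6 · (glucose − 100)/100
= 133 + 1.6 · (565 − 100)/100
= 133 + 7.4
= 140.4 mEq/L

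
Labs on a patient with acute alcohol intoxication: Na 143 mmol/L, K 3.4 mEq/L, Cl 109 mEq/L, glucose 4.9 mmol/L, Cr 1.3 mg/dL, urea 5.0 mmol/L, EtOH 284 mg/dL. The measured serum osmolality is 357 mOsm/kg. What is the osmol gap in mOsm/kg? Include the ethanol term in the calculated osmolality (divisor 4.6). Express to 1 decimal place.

Calculated osmolality = 2·Na + glucose + urea + ethanol/4.6
= 2·143 + 4.9 + 5 + 284/4.6
= 286 + 4.90 + 5 + 61.74
= 357.64 mOsm/kg ≈ 357.6 mOsm/kg
Osmolar gap = measured − calculated = 357 − 357.6 = -0.6 mOsm/kg

-0.6 mOsm/kg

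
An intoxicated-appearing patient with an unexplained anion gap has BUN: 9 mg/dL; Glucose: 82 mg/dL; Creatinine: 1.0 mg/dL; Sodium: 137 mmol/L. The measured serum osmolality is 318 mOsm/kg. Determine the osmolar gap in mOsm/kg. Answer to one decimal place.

36.2 mOsm/kg

Calculated osmolality = 2·Na + glucose/18 + BUN/2.8
= 2·137 + 82/18 + 9/2.8
= 274 + 4.56 + 3.21
= 281.77 mOsm/kg ≈ 281.8 mOsm/kg
Osmolar gap = measured − calculated = 318 − 281.8 = 36.2 mOsm/kg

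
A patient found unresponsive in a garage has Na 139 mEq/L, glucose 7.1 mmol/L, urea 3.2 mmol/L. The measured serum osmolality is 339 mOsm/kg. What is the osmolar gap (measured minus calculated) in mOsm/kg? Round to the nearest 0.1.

50.7 mOsm/kg

Calculated osmolality = 2·Na + glucose + urea
= 2·139 + 7.1 + 3.2
= 278 + 7.10 + 3.20
= 288.3 mOsm/kg ≈ 288.3 mOsm/kg
Osmolar gap = measured − calculated = 339 − 288.3 = 50.7 mOsm/kg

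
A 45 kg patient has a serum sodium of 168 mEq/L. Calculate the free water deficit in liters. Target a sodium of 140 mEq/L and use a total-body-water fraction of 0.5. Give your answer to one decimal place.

4.5 L

TBW = 0.5 · 45 = 22.5 L
Free water deficit = TBW · (Na/140 − 1)
= 22.5 · (168/140 − 1)
= 22.5 · 0.2
= 4.5 L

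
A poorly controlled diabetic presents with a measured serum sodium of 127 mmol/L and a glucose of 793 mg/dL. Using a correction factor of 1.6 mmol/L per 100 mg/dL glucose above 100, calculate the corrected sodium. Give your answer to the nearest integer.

Corrected Na = measured Na + 1.6 · (glucose − 100)/100
= 127 + 1.6 · (793 − 100)/100
= 127 + 11.1
= 138.1 mmol/L

138 mmol/L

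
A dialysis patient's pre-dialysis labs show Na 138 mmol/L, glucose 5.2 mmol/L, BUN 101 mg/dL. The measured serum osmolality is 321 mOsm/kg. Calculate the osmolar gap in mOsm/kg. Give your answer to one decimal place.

Calculated osmolality = 2·Na + glucose + BUN/2.8
= 2·138 + 5.2 + 101/2.8
= 276 + 5.20 + 36.07
= 317.27 mOsm/kg ≈ 317.3 mOsm/kg
Osmolar gap = measured − calculated = 321 − 317.3 = 3.7 mOsm/kg

3.7 mOsm/kg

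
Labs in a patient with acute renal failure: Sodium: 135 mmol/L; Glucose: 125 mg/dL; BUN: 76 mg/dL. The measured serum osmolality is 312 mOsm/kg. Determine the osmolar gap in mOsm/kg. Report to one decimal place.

Calculated osmolality = 2·Na + glucose/18 + BUN/2.8
= 2·135 + 125/18 + 76/2.8
= 270 + 6.94 + 27.14
= 304.08 mOsm/kg ≈ 304.1 mOsm/kg
Osmolar gap = measured − calculated = 312 − 304.1 = 7.9 mOsm/kg

7.9 mOsm/kg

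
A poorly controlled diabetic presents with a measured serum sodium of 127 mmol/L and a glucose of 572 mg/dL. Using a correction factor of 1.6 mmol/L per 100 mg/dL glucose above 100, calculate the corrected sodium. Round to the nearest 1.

Corrected Na = measured Na + 1.6 · (glucose − 100)/100
= 127 + 1.6 · (572 − 100)/100
= 127 + 7.6
= 134.6 mmol/L

135 mmol/L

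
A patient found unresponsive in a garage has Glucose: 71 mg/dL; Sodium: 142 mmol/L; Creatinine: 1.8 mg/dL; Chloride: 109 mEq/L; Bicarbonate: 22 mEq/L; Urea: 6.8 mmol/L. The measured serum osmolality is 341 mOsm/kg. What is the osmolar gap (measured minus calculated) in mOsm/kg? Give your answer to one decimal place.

Calculated osmolality = 2·Na + glucose/18 + urea
= 2·142 + 71/18 + 6.8
= 284 + 3.94 + 6.80
= 294.74 mOsm/kg ≈ 294.7 mOsm/kg
Osmolar gap = measured − calculated = 341 − 294.7 = 46.3 mOsm/kg

46.3 mOsm/kg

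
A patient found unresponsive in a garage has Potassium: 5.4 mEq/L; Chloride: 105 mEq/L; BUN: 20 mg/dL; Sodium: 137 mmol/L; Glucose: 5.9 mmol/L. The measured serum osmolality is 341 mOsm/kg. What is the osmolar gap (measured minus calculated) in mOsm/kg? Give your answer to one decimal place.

Calculated osmolality = 2·Na + glucose + BUN/2.8
= 2·137 + 5.9 + 20/2.8
= 274 + 5.90 + 7.14
= 287.04 mOsm/kg ≈ 287.0 mOsm/kg
Osmolar gap = measured − calculated = 341 − 287.0 = 54.0 mOsm/kg

54.0 mOsm/kg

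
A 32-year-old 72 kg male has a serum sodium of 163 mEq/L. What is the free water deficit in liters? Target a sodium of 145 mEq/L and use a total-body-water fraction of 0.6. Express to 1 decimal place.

TBW = 0.6 · 72 = 43.2 L
Free water deficit = TBW · (Na/145 − 1)
= 43.2 · (163/145 − 1)
= 43.2 · 0.1241
= 5.36 L

5.4 L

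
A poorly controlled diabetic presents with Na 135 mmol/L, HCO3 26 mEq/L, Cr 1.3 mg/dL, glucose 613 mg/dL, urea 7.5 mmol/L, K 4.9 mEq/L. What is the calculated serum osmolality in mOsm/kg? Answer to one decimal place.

311.6 mOsm/kg

Calculated osmolality = 2·Na + glucose/18 + urea
= 2·135 + 613/18 + 7.5
= 270 + 34.06 + 7.50
= 311.56 mOsm/kg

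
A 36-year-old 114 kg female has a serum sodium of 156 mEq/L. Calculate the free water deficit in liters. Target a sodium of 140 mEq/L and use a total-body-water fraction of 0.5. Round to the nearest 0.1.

TBW = 0.5 · 114 = 57 L
Free water deficit = TBW · (Na/140 − 1)
= 57 · (156/140 − 1)
= 57 · 0.1143
= 6.52 L

6.5 L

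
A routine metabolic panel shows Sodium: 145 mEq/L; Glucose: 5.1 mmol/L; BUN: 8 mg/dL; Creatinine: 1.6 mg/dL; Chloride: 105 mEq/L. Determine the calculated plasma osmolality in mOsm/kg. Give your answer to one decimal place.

298.0 mOsm/kg

Calculated osmolality = 2·Na + glucose + BUN/2.8
= 2·145 + 5.1 + 8/2.8
= 290 + 5.10 + 2.86
= 297.96 mOsm/kg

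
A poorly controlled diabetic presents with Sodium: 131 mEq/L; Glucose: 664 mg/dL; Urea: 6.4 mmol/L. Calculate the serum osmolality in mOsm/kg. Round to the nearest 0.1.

305.3 mOsm/kg

Calculated osmolality = 2·Na + glucose/18 + urea
= 2·131 + 664/18 + 6.4
= 262 + 36.89 + 6.40
= 305.29 mOsm/kg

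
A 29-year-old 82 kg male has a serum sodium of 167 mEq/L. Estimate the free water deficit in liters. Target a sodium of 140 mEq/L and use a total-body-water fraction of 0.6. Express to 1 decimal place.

9.5 L

TBW = 0.6 · 82 = 49.2 L
Free water deficit = TBW · (Na/140 − 1)
= 49.2 · (167/140 − 1)
= 49.2 · 0.1929
= 9.49 L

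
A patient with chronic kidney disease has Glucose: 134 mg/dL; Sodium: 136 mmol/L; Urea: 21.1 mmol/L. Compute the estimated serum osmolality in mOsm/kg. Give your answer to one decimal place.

300.5 mOsm/kg

Calculated osmolality = 2·Na + glucose/18 + urea
= 2·136 + 134/18 + 21.1
= 272 + 7.44 + 21.10
= 300.54 mOsm/kg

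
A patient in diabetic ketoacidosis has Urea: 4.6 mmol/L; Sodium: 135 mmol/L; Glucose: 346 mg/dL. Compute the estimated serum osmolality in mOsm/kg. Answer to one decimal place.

293.8 mOsm/kg

Calculated osmolality = 2·Na + glucose/18 + urea
= 2·135 + 346/18 + 4.6
= 270 + 19.22 + 4.60
= 293.82 mOsm/kg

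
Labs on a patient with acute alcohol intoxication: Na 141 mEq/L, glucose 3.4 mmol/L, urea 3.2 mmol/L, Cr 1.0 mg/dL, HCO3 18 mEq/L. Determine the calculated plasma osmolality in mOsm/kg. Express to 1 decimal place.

Calculated osmolality = 2·Na + glucose + urea
= 2·141 + 3.4 + 3.2
= 282 + 3.40 + 3.20
= 288.6 mOsm/kg

288.6 mOsm/kg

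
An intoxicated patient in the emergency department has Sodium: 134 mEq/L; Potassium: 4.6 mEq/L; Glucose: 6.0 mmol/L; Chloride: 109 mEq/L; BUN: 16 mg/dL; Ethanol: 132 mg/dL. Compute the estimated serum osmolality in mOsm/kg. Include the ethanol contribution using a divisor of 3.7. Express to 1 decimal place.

315.4 mOsm/kg

Calculated osmolality = 2·Na + glucose + BUN/2.8 + ethanol/3.7
= 2·134 + 6 + 16/2.8 + 132/3.7
= 268 + 6 + 5.71 + 35.68
= 315.39 mOsm/kg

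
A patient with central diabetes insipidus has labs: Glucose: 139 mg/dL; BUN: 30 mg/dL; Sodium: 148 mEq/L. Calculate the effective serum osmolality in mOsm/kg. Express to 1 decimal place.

Effective osmolality excludes urea (freely permeant across cell membranes):
2·Na + glucose/18
= 2·148 + 139/18
= 296 + 7.72
= 303.72 mOsm/kg

303.7 mOsm/kg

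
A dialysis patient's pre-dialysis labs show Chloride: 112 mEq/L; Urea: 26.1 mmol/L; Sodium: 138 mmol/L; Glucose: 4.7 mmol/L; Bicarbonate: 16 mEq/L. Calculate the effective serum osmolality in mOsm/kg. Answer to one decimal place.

280.7 mOsm/kg

Effective osmolality excludes urea (freely permeant across cell membranes):
2·Na + glucose
= 2·138 + 4.7
= 276 + 4.7
= 280.7 mOsm/kg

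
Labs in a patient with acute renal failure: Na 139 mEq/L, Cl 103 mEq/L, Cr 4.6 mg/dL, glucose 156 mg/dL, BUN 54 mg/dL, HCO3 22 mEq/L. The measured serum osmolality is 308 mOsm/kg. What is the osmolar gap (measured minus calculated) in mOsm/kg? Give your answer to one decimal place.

2.0 mOsm/kg

Calculated osmolality = 2·Na + glucose/18 + BUN/2.8
= 2·139 + 156/18 + 54/2.8
= 278 + 8.67 + 19.29
= 305.96 mOsm/kg ≈ 306.0 mOsm/kg
Osmolar gap = measured − calculated = 308 − 306.0 = 2.0 mOsm/kg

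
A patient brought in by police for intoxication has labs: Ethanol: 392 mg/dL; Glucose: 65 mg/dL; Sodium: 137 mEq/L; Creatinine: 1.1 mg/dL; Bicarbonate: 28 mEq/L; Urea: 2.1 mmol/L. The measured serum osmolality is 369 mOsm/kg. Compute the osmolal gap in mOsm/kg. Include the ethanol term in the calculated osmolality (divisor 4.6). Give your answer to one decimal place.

Calculated osmolality = 2·Na + glucose/18 + urea + ethanol/4.6
= 2·137 + 65/18 + 2.1 + 392/4.6
= 274 + 3.61 + 2.10 + 85.22
= 364.93 mOsm/kg ≈ 364.9 mOsm/kg
Osmolar gap = measured − calculated = 369 − 364.9 = 4.1 mOsm/kg

4.1 mOsm/kg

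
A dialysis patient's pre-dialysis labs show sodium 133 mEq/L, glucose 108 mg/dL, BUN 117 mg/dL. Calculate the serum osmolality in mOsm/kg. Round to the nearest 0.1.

Calculated osmolality = 2·Na + glucose/18 + BUN/2.8
= 2·133 + 108/18 + 117/2.8
= 266 + 6 + 41.79
= 313.79 mOsm/kg

313.8 mOsm/kg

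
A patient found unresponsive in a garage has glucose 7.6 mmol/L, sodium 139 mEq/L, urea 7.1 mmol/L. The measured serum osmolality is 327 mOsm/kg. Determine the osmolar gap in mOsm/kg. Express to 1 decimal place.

34.3 mOsm/kg

Calculated osmolality = 2·Na + glucose + urea
= 2·139 + 7.6 + 7.1
= 278 + 7.60 + 7.10
= 292.7 mOsm/kg ≈ 292.7 mOsm/kg
Osmolar gap = measured − calculated = 327 − 292.7 = 34.3 mOsm/kg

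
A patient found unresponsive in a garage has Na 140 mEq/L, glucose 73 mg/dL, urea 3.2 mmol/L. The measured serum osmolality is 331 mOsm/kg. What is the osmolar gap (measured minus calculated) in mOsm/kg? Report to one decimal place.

43.7 mOsm/kg

Calculated osmolality = 2·Na + glucose/18 + urea
= 2·140 + 73/18 + 3.2
= 280 + 4.06 + 3.20
= 287.26 mOsm/kg ≈ 287.3 mOsm/kg
Osmolar gap = measured − calculated = 331 − 287.3 = 43.7 mOsm/kg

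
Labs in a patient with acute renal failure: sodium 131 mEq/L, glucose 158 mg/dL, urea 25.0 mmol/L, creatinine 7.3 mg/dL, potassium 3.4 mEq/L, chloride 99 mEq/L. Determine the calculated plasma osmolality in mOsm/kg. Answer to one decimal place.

Calculated osmolality = 2·Na + glucose/18 + urea
= 2·131 + 158/18 + 25
= 262 + 8.78 + 25
= 295.78 mOsm/kg

295.8 mOsm/kg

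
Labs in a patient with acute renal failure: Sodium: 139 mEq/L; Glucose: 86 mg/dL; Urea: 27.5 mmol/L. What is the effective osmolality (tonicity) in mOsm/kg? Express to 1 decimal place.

Effective osmolality excludes urea (freely permeant across cell membranes):
2·Na + glucose/18
= 2·139 + 86/18
= 278 + 4.78
= 282.78 mOsm/kg

282.8 mOsm/kg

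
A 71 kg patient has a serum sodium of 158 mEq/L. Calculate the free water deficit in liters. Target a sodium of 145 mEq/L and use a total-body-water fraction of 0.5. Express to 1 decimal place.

TBW = 0.5 · 71 = 35.5 L
Free water deficit = TBW · (Na/145 − 1)
= 35.5 · (158/145 − 1)
= 35.5 · 0.0897
= 3.18 L

3.2 L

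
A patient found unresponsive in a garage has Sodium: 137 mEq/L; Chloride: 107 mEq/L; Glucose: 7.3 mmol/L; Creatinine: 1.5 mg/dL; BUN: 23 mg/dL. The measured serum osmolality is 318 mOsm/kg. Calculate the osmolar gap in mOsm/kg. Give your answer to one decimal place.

Calculated osmolality = 2·Na + glucose + BUN/2.8
= 2·137 + 7.3 + 23/2.8
= 274 + 7.30 + 8.21
= 289.51 mOsm/kg ≈ 289.5 mOsm/kg
Osmolar gap = measured − calculated = 318 − 289.5 = 28.5 mOsm/kg

28.5 mOsm/kg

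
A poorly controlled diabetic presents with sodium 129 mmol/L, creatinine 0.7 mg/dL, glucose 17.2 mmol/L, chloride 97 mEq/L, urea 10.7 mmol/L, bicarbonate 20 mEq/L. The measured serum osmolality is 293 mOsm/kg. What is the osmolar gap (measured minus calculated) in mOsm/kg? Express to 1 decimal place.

Calculated osmolality = 2·Na + glucose + urea
= 2·129 + 17.2 + 10.7
= 258 + 17.20 + 10.70
= 285.9 mOsm/kg ≈ 285.9 mOsm/kg
Osmolar gap = measured − calculated = 293 − 285.9 = 7.1 mOsm/kg

7.1 mOsm/kg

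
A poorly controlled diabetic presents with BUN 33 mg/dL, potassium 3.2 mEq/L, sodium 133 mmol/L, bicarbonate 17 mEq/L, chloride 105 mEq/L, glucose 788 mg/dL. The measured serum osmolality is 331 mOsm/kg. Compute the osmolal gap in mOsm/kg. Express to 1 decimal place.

Calculated osmolality = 2·Na + glucose/18 + BUN/2.8
= 2·133 + 788/18 + 33/2.8
= 266 + 43.78 + 11.79
= 321.57 mOsm/kg ≈ 321.6 mOsm/kg
Osmolar gap = measured − calculated = 331 − 321.6 = 9.4 mOsm/kg

9.4 mOsm/kg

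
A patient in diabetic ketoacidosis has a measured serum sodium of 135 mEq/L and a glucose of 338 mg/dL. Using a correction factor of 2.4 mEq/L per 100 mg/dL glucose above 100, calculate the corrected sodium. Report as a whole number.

141 mEq/L

Corrected Na = measured Na + 2.4 · (glucose − 100)/100
= 135 + 2.4 · (338 − 100)/100
= 135 + 5.7
= 140.7 mEq/L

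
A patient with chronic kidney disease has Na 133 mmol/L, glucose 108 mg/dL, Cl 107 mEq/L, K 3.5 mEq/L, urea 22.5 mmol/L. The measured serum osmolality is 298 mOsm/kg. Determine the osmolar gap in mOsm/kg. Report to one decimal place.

3.5 mOsm/kg

Calculated osmolality = 2·Na + glucose/18 + urea
= 2·133 + 108/18 + 22.5
= 266 + 6 + 22.50
= 294.5 mOsm/kg ≈ 294.5 mOsm/kg
Osmolar gap = measured − calculated = 298 − 294.5 = 3.5 mOsm/kg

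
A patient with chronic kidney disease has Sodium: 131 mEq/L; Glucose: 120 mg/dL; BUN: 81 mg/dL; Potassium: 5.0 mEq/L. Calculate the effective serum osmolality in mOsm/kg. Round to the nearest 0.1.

268.7 mOsm/kg

Effective osmolality excludes urea (freely permeant across cell membranes):
2·Na + glucose/18
= 2·131 + 120/18
= 262 + 6.67
= 268.67 mOsm/kg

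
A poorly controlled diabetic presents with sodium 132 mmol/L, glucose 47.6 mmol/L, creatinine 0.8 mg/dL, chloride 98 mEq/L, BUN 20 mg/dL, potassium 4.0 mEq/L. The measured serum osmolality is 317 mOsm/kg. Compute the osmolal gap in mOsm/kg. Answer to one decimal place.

Calculated osmolality = 2·Na + glucose + BUN/2.8
= 2·132 + 47.6 + 20/2.8
= 264 + 47.60 + 7.14
= 318.74 mOsm/kg ≈ 318.7 mOsm/kg
Osmolar gap = measured − calculated = 317 − 318.7 = -1.7 mOsm/kg

-1.7 mOsm/kg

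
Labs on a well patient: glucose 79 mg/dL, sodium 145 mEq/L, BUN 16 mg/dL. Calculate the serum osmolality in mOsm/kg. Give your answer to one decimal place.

Calculated osmolality = 2·Na + glucose/18 + BUN/2.8
= 2·145 + 79/18 + 16/2.8
= 290 + 4.39 + 5.71
= 300.1 mOsm/kg

300.1 mOsm/kg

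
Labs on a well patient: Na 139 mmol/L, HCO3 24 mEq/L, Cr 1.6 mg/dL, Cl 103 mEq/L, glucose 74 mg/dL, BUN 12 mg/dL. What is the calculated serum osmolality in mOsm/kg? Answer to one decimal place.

Calculated osmolality = 2·Na + glucose/18 + BUN/2.8
= 2·139 + 74/18 + 12/2.8
= 278 + 4.11 + 4.29
= 286.4 mOsm/kg

286.4 mOsm/kg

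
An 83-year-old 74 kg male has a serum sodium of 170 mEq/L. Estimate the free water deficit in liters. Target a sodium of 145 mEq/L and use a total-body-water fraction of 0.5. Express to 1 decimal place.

TBW = 0.5 · 74 = 37 L
Free water deficit = TBW · (Na/145 − 1)
= 37 · (170/145 − 1)
= 37 · 0.1724
= 6.38 L

6.4 L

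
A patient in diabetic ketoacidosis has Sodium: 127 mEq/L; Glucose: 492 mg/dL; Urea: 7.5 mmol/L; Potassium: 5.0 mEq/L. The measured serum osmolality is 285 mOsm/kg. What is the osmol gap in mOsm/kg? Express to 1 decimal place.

Calculated osmolality = 2·Na + glucose/18 + urea
= 2·127 + 492/18 + 7.5
= 254 + 27.33 + 7.50
= 288.83 mOsm/kg ≈ 288.8 mOsm/kg
Osmolar gap = measured − calculated = 285 − 288.8 = -3.8 mOsm/kg

-3.8 mOsm/kg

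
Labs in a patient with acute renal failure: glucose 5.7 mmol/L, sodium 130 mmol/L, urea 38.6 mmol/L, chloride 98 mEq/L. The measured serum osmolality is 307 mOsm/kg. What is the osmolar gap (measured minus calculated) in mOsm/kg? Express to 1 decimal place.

2.7 mOsm/kg

Calculated osmolality = 2·Na + glucose + urea
= 2·130 + 5.7 + 38.6
= 260 + 5.70 + 38.60
= 304.3 mOsm/kg ≈ 304.3 mOsm/kg
Osmolar gap = measured − calculated = 307 − 304.3 = 2.7 mOsm/kg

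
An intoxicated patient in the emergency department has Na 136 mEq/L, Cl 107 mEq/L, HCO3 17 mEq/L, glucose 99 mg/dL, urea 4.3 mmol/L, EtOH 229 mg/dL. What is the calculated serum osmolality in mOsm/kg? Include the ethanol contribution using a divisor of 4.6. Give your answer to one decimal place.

331.6 mOsm/kg

Calculated osmolality = 2·Na + glucose/18 + urea + ethanol/4.6
= 2·136 + 99/18 + 4.3 + 229/4.6
= 272 + 5.50 + 4.30 + 49.78
= 331.58 mOsm/kg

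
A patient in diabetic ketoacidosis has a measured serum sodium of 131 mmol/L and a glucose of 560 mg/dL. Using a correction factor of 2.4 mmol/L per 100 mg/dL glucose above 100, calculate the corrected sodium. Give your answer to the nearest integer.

Corrected Na = measured Na + 2.4 · (glucose − 100)/100
= 131 + 2.4 · (560 − 100)/100
= 131 + 11
= 142 mmol/L

142 mmol/L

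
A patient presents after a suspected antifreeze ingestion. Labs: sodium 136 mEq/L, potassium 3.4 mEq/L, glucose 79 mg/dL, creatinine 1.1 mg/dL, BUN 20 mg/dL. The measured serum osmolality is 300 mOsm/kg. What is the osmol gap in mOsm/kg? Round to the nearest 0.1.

Calculated osmolality = 2·Na + glucose/18 + BUN/2.8
= 2·136 + 79/18 + 20/2.8
= 272 + 4.39 + 7.14
= 283.53 mOsm/kg ≈ 283.5 mOsm/kg
Osmolar gap = measured − calculated = 300 − 283.5 = 16.5 mOsm/kg

16.5 mOsm/kg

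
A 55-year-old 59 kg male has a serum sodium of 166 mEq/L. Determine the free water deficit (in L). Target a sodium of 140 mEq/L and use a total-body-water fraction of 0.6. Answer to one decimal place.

TBW = 0.6 · 59 = 35.4 L
Free water deficit = TBW · (Na/140 − 1)
= 35.4 · (166/140 − 1)
= 35.4 · 0.1857
= 6.57 L

6.6 L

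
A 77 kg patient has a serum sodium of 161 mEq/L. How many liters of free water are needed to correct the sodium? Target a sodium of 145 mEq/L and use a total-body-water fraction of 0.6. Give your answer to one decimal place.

TBW = 0.6 · 77 = 46.2 L
Free water deficit = TBW · (Na/145 − 1)
= 46.2 · (161/145 − 1)
= 46.2 · 0.1103
= 5.1 L

5.1 L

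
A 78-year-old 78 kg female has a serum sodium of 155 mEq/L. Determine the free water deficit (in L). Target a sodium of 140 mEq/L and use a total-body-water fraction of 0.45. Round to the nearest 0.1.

TBW = 0.45 · 78 = 35.1 L
Free water deficit = TBW · (Na/140 − 1)
= 35.1 · (155/140 − 1)
= 35.1 · 0.1071
= 3.76 L

3.8 L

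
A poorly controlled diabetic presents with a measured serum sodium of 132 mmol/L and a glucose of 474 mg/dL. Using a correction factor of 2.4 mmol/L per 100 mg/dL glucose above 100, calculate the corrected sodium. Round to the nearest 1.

141 mmol/L

Corrected Na = measured Na + 2.4 · (glucose − 100)/100
= 132 + 2.4 · (474 − 100)/100
= 132 + 9
= 141 mmol/L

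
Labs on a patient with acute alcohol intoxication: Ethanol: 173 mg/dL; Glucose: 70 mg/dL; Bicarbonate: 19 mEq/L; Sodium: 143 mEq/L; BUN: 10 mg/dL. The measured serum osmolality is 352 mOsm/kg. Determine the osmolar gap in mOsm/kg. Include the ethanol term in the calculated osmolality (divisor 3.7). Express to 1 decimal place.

Calculated osmolality = 2·Na + glucose/18 + BUN/2.8 + ethanol/3.7
= 2·143 + 70/18 + 10/2.8 + 173/3.7
= 286 + 3.89 + 3.57 + 46.76
= 340.22 mOsm/kg ≈ 340.2 mOsm/kg
Osmolar gap = measured − calculated = 352 − 340.2 = 11.8 mOsm/kg

11.8 mOsm/kg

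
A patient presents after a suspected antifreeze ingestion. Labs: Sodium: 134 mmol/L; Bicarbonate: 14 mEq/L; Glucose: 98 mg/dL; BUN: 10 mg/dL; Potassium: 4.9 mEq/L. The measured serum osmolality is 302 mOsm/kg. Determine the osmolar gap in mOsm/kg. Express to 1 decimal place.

Calculated osmolality = 2·Na + glucose/18 + BUN/2.8
= 2·134 + 98/18 + 10/2.8
= 268 + 5.44 + 3.57
= 277.01 mOsm/kg ≈ 277.0 mOsm/kg
Osmolar gap = measured − calculated = 302 − 277.0 = 25.0 mOsm/kg

25.0 mOsm/kg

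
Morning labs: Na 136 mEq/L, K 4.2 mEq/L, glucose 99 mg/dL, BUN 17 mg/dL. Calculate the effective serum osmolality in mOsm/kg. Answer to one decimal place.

Effective osmolality excludes urea (freely permeant across cell membranes):
2·Na + glucose/18
= 2·136 + 99/18
= 272 + 5.5
= 277.5 mOsm/kg

277.5 mOsm/kg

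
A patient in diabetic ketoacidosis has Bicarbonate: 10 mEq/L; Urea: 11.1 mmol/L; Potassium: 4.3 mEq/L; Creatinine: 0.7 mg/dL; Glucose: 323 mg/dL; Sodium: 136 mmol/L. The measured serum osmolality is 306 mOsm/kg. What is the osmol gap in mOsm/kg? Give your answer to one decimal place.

5.0 mOsm/kg

Calculated osmolality = 2·Na + glucose/18 + urea
= 2·136 + 323/18 + 11.1
= 272 + 17.94 + 11.10
= 301.04 mOsm/kg ≈ 301.0 mOsm/kg
Osmolar gap = measured − calculated = 306 − 301.0 = 5.0 mOsm/kg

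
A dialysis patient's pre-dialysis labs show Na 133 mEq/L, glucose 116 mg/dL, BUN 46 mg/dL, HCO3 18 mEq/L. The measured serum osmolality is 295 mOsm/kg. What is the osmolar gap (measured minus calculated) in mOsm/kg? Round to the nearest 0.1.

6.1 mOsm/kg

Calculated osmolality = 2·Na + glucose/18 + BUN/2.8
= 2·133 + 116/18 + 46/2.8
= 266 + 6.44 + 16.43
= 288.87 mOsm/kg ≈ 288.9 mOsm/kg
Osmolar gap = measured − calculated = 295 − 288.9 = 6.1 mOsm/kg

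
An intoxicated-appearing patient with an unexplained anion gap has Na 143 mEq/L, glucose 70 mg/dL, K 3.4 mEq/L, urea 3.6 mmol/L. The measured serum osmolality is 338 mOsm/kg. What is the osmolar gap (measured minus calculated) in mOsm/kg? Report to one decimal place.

44.5 mOsm/kg

Calculated osmolality = 2·Na + glucose/18 + urea
= 2·143 + 70/18 + 3.6
= 286 + 3.89 + 3.60
= 293.49 mOsm/kg ≈ 293.5 mOsm/kg
Osmolar gap = measured − calculated = 338 − 293.5 = 44.5 mOsm/kg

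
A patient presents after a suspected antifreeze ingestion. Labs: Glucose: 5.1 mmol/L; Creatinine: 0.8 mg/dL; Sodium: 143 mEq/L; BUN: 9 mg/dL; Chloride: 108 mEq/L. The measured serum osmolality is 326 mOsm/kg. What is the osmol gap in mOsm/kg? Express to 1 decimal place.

31.7 mOsm/kg

Calculated osmolality = 2·Na + glucose + BUN/2.8
= 2·143 + 5.1 + 9/2.8
= 286 + 5.10 + 3.21
= 294.31 mOsm/kg ≈ 294.3 mOsm/kg
Osmolar gap = measured − calculated = 326 − 294.3 = 31.7 mOsm/kg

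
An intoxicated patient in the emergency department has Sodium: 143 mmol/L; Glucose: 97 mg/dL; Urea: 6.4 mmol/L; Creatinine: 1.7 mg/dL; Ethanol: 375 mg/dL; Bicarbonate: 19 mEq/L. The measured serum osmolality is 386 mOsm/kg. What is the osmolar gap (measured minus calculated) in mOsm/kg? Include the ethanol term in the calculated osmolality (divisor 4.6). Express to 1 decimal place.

Calculated osmolality = 2·Na + glucose/18 + urea + ethanol/4.6
= 2·143 + 97/18 + 6.4 + 375/4.6
= 286 + 5.39 + 6.40 + 81.52
= 379.31 mOsm/kg ≈ 379.3 mOsm/kg
Osmolar gap = measured − calculated = 386 − 379.3 = 6.7 mOsm/kg

6.7 mOsm/kg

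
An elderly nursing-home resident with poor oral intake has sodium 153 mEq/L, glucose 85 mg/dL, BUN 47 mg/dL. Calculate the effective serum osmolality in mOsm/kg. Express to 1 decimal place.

310.7 mOsm/kg

Effective osmolality excludes urea (freely permeant across cell membranes):
2·Na + glucose/18
= 2·153 + 85/18
= 306 + 4.72
= 310.72 mOsm/kg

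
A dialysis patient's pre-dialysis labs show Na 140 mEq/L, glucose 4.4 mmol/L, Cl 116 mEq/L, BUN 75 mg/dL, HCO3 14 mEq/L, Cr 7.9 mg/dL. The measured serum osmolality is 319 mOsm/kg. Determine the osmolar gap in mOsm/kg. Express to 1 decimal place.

Calculated osmolality = 2·Na + glucose + BUN/2.8
= 2·140 + 4.4 + 75/2.8
= 280 + 4.40 + 26.79
= 311.19 mOsm/kg ≈ 311.2 mOsm/kg
Osmolar gap = measured − calculated = 319 − 311.2 = 7.8 mOsm/kg

7.8 mOsm/kg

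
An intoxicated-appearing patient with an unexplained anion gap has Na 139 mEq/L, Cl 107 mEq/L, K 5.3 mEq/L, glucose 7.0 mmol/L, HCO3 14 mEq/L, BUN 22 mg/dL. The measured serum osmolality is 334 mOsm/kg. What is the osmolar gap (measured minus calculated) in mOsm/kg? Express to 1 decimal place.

Calculated osmolality = 2·Na + glucose + BUN/2.8
= 2·139 + 7 + 22/2.8
= 278 + 7 + 7.86
= 292.86 mOsm/kg ≈ 292.9 mOsm/kg
Osmolar gap = measured − calculated = 334 − 292.9 = 41.1 mOsm/kg

41.1 mOsm/kg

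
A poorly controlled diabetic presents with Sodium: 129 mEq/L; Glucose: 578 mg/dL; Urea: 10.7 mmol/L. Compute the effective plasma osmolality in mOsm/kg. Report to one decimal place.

Effective osmolality excludes urea (freely permeant across cell membranes):
2·Na + glucose/18
= 2·129 + 578/18
= 258 + 32.11
= 290.11 mOsm/kg

290.1 mOsm/kg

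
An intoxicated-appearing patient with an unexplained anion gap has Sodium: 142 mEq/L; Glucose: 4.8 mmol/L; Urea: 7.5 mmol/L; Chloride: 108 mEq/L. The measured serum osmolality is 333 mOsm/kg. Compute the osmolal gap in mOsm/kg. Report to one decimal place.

Calculated osmolality = 2·Na + glucose + urea
= 2·142 + 4.8 + 7.5
= 284 + 4.80 + 7.50
= 296.3 mOsm/kg ≈ 296.3 mOsm/kg
Osmolar gap = measured − calculated = 333 − 296.3 = 36.7 mOsm/kg

36.7 mOsm/kg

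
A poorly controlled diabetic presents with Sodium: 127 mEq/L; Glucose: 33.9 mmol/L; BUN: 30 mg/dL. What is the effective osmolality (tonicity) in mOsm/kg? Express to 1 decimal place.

Effective osmolality excludes urea (freely permeant across cell membranes):
2·Na + glucose
= 2·127 + 33.9
= 254 + 33.9
= 287.9 mOsm/kg

287.9 mOsm/kg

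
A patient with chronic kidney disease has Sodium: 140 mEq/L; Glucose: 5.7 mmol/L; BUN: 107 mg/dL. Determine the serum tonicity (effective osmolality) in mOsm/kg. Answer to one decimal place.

Effective osmolality excludes urea (freely permeant across cell membranes):
2·Na + glucose
= 2·140 + 5.7
= 280 + 5.7
= 285.7 mOsm/kg

285.7 mOsm/kg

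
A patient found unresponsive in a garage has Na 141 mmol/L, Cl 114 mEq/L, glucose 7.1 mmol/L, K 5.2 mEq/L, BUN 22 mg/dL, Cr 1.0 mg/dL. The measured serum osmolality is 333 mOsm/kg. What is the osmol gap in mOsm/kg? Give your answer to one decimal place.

36.0 mOsm/kg

Calculated osmolality = 2·Na + glucose + BUN/2.8
= 2·141 + 7.1 + 22/2.8
= 282 + 7.10 + 7.86
= 296.96 mOsm/kg ≈ 297.0 mOsm/kg
Osmolar gap = measured − calculated = 333 − 297.0 = 36.0 mOsm/kg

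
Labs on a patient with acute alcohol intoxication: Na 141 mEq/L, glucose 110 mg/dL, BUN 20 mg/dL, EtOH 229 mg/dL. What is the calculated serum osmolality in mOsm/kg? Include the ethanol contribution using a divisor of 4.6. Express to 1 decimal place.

Calculated osmolality = 2·Na + glucose/18 + BUN/2.8 + ethanol/4.6
= 2·141 + 110/18 + 20/2.8 + 229/4.6
= 282 + 6.11 + 7.14 + 49.78
= 345.03 mOsm/kg

345.0 mOsm/kg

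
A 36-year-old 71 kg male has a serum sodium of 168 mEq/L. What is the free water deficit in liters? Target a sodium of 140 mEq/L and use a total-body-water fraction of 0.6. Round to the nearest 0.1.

8.5 L

TBW = 0.6 · 71 = 42.6 L
Free water deficit = TBW · (Na/140 − 1)
= 42.6 · (168/140 − 1)
= 42.6 · 0.2
= 8.52 L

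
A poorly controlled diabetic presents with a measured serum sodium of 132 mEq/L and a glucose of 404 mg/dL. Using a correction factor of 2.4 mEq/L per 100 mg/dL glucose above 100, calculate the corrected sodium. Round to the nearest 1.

Corrected Na = measured Na + 2.4 · (glucose − 100)/100
= 132 + 2.4 · (404 − 100)/100
= 132 + 7.3
= 139.3 mEq/L

139 mEq/L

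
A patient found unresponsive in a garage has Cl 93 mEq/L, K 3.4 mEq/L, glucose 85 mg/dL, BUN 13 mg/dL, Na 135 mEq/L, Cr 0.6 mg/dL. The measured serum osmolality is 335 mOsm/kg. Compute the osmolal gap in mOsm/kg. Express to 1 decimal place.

55.6 mOsm/kg

Calculated osmolality = 2·Na + glucose/18 + BUN/2.8
= 2·135 + 85/18 + 13/2.8
= 270 + 4.72 + 4.64
= 279.36 mOsm/kg ≈ 279.4 mOsm/kg
Osmolar gap = measured − calculated = 335 − 279.4 = 55.6 mOsm/kg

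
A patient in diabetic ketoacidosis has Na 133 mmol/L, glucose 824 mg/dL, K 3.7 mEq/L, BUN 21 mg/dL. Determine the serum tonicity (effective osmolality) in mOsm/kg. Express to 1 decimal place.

311.8 mOsm/kg

Effective osmolality excludes urea (freely permeant across cell membranes):
2·Na + glucose/18
= 2·133 + 824/18
= 266 + 45.78
= 311.78 mOsm/kg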